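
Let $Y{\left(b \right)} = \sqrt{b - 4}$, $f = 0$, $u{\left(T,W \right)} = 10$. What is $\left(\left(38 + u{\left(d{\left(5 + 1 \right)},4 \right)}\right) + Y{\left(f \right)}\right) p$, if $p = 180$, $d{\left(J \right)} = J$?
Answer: $8640 + 360 i \approx 8640.0 + 360.0 i$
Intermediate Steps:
$Y{\left(b \right)} = \sqrt{-4 + b}$
$\left(\left(38 + u{\left(d{\left(5 + 1 \right)},4 \right)}\right) + Y{\left(f \right)}\right) p = \left(\left(38 + 10\right) + \sqrt{-4 + 0}\right) 180 = \left(48 + \sqrt{-4}\right) 180 = \left(48 + 2 i\right) 180 = 8640 + 360 i$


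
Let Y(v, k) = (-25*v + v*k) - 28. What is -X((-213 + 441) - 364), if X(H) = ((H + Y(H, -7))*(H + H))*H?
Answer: -154922496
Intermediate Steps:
Y(v, k) = -28 - 25*v + k*v (Y(v, k) = (-25*v + k*v) - 28 = -28 - 25*v + k*v)
X(H) = 2*H**2*(-28 - 31*H) (X(H) = ((H + (-28 - 25*H - 7*H))*(H + H))*H = ((H + (-28 - 32*H))*(2*H))*H = ((-28 - 31*H)*(2*H))*H = (2*H*(-28 - 31*H))*H = 2*H**2*(-28 - 31*H))
-X((-213 + 441) - 364) = -((-213 + 441) - 364)**2*(-56 - 62*((-213 + 441) - 364)) = -(228 - 364)**2*(-56 - 62*(228 - 364)) = -(-136)**2*(-56 - 62*(-136)) = -18496*(-56 + 8432) = -18496*8376 = -1*154922496 = -154922496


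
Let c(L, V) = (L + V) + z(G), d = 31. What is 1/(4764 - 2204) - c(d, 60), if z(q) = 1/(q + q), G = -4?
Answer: -232639/2560 ≈ -90.875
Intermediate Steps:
z(q) = 1/(2*q)
c(L, V) = -1/8 + L + V (c(L, V) = (L + V) + (1/2)/(-4) = (L + V) + (1/2)*(-1/4) = (L + V) - 1/8 = -1/8 + L + V)
1/(4764 - 2204) - c(d, 60) = 1/(4764 - 2204) - (-1/8 + 31 + 60) = 1/2560 - 1*727/8 = 1/2560 - 727/8 = -232639/2560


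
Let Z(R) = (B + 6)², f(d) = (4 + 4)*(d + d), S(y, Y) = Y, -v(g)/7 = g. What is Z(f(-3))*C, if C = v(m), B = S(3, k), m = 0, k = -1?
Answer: 0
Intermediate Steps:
v(g) = -7*g
B = -1
f(d) = 16*d (f(d) = 8*(2*d) = 16*d)
C = 0 (C = -7*0 = 0)
Z(R) = 25 (Z(R) = (-1 + 6)² = 5² = 25)
Z(f(-3))*C = 25*0 = 0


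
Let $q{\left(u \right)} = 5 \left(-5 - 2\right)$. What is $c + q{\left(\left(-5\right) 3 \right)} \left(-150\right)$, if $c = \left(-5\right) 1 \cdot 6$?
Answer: $5220$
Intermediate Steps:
$c = -30$ ($c = \left(-5\right) 6 = -30$)
$q{\left(u \right)} = -35$ ($q{\left(u \right)} = 5 \left(-7\right) = -35$)
$c + q{\left(\left(-5\right) 3 \right)} \left(-150\right) = -30 - -5250 = -30 + 5250 = 5220$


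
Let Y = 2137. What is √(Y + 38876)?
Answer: 21*√93 ≈ 202.52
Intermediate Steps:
√(Y + 38876) = √(2137 + 38876) = √41013 = 21*√93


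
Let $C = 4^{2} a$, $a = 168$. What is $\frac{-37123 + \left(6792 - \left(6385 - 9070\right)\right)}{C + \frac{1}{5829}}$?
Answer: $- \frac{161148534}{15668353} \approx -10.285$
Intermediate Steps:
$C = 2688$ ($C = 4^{2} \cdot 168 = 16 \cdot 168 = 2688$)
$\frac{-37123 + \left(6792 - \left(6385 - 9070\right)\right)}{C + \frac{1}{5829}} = \frac{-37123 + \left(6792 - \left(6385 - 9070\right)\right)}{2688 + \frac{1}{5829}} = \frac{-37123 + \left(6792 - -2685\right)}{\frac{15668353}{5829}} = \left(-37123 + \left(6792 + 2685\right)\right) \frac{5829}{15668353} = \left(-37123 + 9477\right) \frac{5829}{15668353} = \left(-27646\right) \frac{5829}{15668353} = - \frac{161148534}{15668353}$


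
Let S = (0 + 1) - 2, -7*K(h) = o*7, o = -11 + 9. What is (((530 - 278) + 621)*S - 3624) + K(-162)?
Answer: -4495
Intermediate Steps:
o = -2
K(h) = 2 (K(h) = -(-2)*7/7 = -⅐*(-14) = 2)
S = -1 (S = 1 - 2 = -1)
(((530 - 278) + 621)*S - 3624) + K(-162) = (((530 - 278) + 621)*(-1) - 3624) + 2 = ((252 + 621)*(-1) - 3624) + 2 = (873*(-1) - 3624) + 2 = (-873 - 3624) + 2 = -4497 + 2 = -4495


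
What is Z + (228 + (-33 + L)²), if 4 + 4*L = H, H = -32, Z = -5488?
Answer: -3496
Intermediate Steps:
L = -9 (L = -1 + (¼)*(-32) = -1 - 8 = -9)
Z + (228 + (-33 + L)²) = -5488 + (228 + (-33 - 9)²) = -5488 + (228 + (-42)²) = -5488 + (228 + 1764) = -5488 + 1992 = -3496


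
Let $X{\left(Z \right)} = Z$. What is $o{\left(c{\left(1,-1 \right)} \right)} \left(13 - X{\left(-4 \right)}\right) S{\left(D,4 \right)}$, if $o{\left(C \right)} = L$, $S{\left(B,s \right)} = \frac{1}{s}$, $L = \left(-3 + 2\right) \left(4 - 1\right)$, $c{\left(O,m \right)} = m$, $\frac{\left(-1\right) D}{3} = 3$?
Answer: $- \frac{51}{4} \approx -12.75$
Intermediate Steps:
$D = -9$ ($D = \left(-3\right) 3 = -9$)
$L = -3$ ($L = \left(-1\right) 3 = -3$)
$o{\left(C \right)} = -3$
$o{\left(c{\left(1,-1 \right)} \right)} \left(13 - X{\left(-4 \right)}\right) S{\left(D,4 \right)} = \frac{\left(-3\right) \left(13 - -4\right)}{4} = - 3 \left(13 + 4\right) \frac{1}{4} = \left(-3\right) 17 \cdot \frac{1}{4} = \left(-51\right) \frac{1}{4} = - \frac{51}{4}$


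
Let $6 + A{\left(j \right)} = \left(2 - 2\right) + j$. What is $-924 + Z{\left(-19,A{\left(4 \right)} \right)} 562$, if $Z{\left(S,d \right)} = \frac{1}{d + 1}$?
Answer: $-1486$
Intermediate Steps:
$A{\left(j \right)} = -6 + j$ ($A{\left(j \right)} = -6 + \left(\left(2 - 2\right) + j\right) = -6 + \left(0 + j\right) = -6 + j$)
$Z{\left(S,d \right)} = \frac{1}{1 + d}$
$-924 + Z{\left(-19,A{\left(4 \right)} \right)} 562 = -924 + \frac{1}{1 + \left(-6 + 4\right)} 562 = -924 + \frac{1}{1 - 2} \cdot 562 = -924 + \frac{1}{-1} \cdot 562 = -924 - 562 = -1486$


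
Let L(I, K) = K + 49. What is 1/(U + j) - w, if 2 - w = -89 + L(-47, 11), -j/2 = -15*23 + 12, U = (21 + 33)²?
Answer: -111041/3582 ≈ -31.000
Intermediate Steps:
U = 2916 (U = 54² = 2916)
j = 666 (j = -2*(-15*23 + 12) = -2*(-345 + 12) = -2*(-333) = 666)
L(I, K) = 49 + K
w = 31 (w = 2 - (-89 + (49 + 11)) = 2 - (-89 + 60) = 2 - 1*(-29) = 2 + 29 = 31)
1/(U + j) - w = 1/(2916 + 666) - 1*31 = 1/3582 - 31 = -111041/3582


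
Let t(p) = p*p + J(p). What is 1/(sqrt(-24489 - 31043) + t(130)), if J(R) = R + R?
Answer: 4290/73630283 - I*sqrt(13883)/147260566 ≈ 5.8264e-5 - 8.0012e-7*I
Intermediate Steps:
J(R) = 2*R
t(p) = p**2 + 2*p (t(p) = p*p + 2*p = p**2 + 2*p)
1/(sqrt(-24489 - 31043) + t(130)) = 1/(sqrt(-24489 - 31043) + 130*(2 + 130)) = 1/(sqrt(-55532) + 130*132) = 1/(2*I*sqrt(13883) + 17160) = 1/(17160 + 2*I*sqrt(13883))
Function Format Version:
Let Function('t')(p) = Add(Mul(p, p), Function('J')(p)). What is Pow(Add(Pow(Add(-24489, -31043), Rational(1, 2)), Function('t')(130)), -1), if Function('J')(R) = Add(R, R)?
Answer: Add(Rational(4290, 73630283), Mul(Rational(-1, 147260566), I, Pow(13883, Rational(1, 2)))) ≈ Add(5.8264e-5, Mul(-8.0012e-7, I))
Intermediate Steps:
Function('J')(R) = Mul(2, R)
Function('t')(p) = Add(Pow(p, 2), Mul(2, p)) (Function('t')(p) = Add(Mul(p, p), Mul(2, p)) = Add(Pow(p, 2), Mul(2, p)))
Pow(Add(Pow(Add(-24489, -31043), Rational(1, 2)), Function('t')(130)), -1) = Pow(Add(Pow(Add(-24489, -31043), Rational(1, 2)), Mul(130, Add(2, 130))), -1) = Pow(Add(Pow(-55532, Rational(1, 2)), Mul(130, 132)), -1) = Pow(Add(Mul(2, I, Pow(13883, Rational(1, 2))), 17160), -1) = Pow(Add(17160, Mul(2, I, Pow(13883, Rational(1, 2)))), -1)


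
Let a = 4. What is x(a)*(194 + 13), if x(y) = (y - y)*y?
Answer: 0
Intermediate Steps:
x(y) = 0 (x(y) = 0*y = 0)
x(a)*(194 + 13) = 0*(194 + 13) = 0*207 = 0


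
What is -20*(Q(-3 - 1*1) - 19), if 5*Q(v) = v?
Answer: 396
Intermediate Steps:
Q(v) = v/5
-20*(Q(-3 - 1*1) - 19) = -20*((-3 - 1*1)/5 - 19) = -20*((-3 - 1)/5 - 19) = -20*((⅕)*(-4) - 19) = -20*(-⅘ - 19) = -20*(-99/5) = 396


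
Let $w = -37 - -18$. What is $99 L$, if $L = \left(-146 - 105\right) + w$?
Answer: $-26730$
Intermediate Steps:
$w = -19$ ($w = -37 + 18 = -19$)
$L = -270$ ($L = \left(-146 - 105\right) - 19 = -251 - 19 = -270$)
$99 L = 99 \left(-270\right) = -26730$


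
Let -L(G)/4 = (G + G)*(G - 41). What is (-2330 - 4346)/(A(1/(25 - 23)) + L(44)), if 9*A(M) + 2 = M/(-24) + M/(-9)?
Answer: 8652096/1368875 ≈ 6.3206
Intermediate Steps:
L(G) = -8*G*(-41 + G) (L(G) = -4*(G + G)*(G - 41) = -4*2*G*(-41 + G) = -8*G*(-41 + G))
A(M) = -2/9 - 11*M/648 (A(M) = -2/9 + (M/(-24) + M/(-9))/9 = -2/9 + (M*(-1/24) + M*(-⅑))/9 = -2/9 + (-M/24 - M/9)/9 = -2/9 + (-11*M/72)/9 = -2/9 - 11*M/648)
(-2330 - 4346)/(A(1/(25 - 23)) + L(44)) = (-2330 - 4346)/((-2/9 - 11/(648*(25 - 23))) + 8*44*(41 - 1*44)) = -6676/((-2/9 - 11/648/2) + 8*44*(41 - 44)) = -6676/((-2/9 - 11/648*½) + 8*44*(-3)) = -6676/((-2/9 - 11/1296) - 1056) = -6676/(-299/1296 - 1056) = -6676/(-1368875/1296) = -6676*(-1296/1368875) = 8652096/1368875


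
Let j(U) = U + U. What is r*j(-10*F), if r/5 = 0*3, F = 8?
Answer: 0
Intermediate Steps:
j(U) = 2*U
r = 0 (r = 5*(0*3) = 5*0 = 0)
r*j(-10*F) = 0*(2*(-10*8)) = 0*(2*(-80)) = 0*(-160) = 0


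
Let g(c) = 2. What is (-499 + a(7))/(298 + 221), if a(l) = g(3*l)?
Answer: -497/519 ≈ -0.95761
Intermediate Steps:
a(l) = 2
(-499 + a(7))/(298 + 221) = (-499 + 2)/(298 + 221) = -497/519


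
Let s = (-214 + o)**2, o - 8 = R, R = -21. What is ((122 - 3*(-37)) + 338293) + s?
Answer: 390055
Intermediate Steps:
o = -13 (o = 8 - 21 = -13)
s = 51529 (s = (-214 - 13)**2 = (-227)**2 = 51529)
((122 - 3*(-37)) + 338293) + s = ((122 - 3*(-37)) + 338293) + 51529 = ((122 + 111) + 338293) + 51529 = (233 + 338293) + 51529 = 338526 + 51529 = 390055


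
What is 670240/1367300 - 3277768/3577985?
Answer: -4167167040/9784357781 ≈ -0.42590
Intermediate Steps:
670240/1367300 - 3277768/3577985 = 670240*(1/1367300) - 3277768*1/3577985 = 33512/68365 - 3277768/3577985 = -4167167040/9784357781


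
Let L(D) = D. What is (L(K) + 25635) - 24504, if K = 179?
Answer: 1310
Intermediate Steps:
(L(K) + 25635) - 24504 = (179 + 25635) - 24504 = 25814 - 24504 = 1310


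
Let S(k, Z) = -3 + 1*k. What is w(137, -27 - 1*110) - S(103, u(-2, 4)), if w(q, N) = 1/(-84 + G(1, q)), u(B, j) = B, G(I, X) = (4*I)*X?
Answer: -46399/464 ≈ -99.998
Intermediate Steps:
G(I, X) = 4*I*X
S(k, Z) = -3 + k
w(q, N) = 1/(-84 + 4*q) (w(q, N) = 1/(-84 + 4*1*q) = 1/(-84 + 4*q))
w(137, -27 - 1*110) - S(103, u(-2, 4)) = 1/(4*(-21 + 137)) - (-3 + 103) = (¼)/116 - 1*100 = (¼)*(1/116) - 100 = 1/464 - 100 = -46399/464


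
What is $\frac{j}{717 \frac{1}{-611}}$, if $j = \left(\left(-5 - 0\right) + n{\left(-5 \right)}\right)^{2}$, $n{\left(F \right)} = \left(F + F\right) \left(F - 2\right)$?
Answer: $- \frac{2581475}{717} \approx -3600.4$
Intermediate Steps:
$n{\left(F \right)} = 2 F \left(-2 + F\right)$
$j = 4225$ ($j = \left(\left(-5 - 0\right) + 2 \left(-5\right) \left(-2 - 5\right)\right)^{2} = \left(\left(-5 + 0\right) + 2 \left(-5\right) \left(-7\right)\right)^{2} = \left(-5 + 70\right)^{2} = 65^{2} = 4225$)
$\frac{j}{717 \frac{1}{-611}} = \frac{4225}{717 \frac{1}{-611}} = \frac{4225}{717 \left(- \frac{1}{611}\right)} = \frac{4225}{- \frac{717}{611}} = 4225 \left(- \frac{611}{717}\right) = - \frac{2581475}{717}$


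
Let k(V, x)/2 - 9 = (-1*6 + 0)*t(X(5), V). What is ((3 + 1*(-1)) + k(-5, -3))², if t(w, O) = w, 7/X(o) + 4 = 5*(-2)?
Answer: 676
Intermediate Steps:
X(o) = -½ (X(o) = 7/(-4 + 5*(-2)) = 7/(-4 - 10) = 7/(-14) = 7*(-1/14) = -½)
k(V, x) = 24 (k(V, x) = 18 + 2*((-1*6 + 0)*(-½)) = 18 + 2*((-6 + 0)*(-½)) = 18 + 2*(-6*(-½)) = 18 + 2*3 = 18 + 6 = 24)
((3 + 1*(-1)) + k(-5, -3))² = ((3 + 1*(-1)) + 24)² = ((3 - 1) + 24)² = (2 + 24)² = 26² = 676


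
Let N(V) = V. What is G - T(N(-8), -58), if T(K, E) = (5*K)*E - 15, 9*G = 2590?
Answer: -18155/9 ≈ -2017.2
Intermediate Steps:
G = 2590/9 (G = (⅑)*2590 = 2590/9 ≈ 287.78)
T(K, E) = -15 + 5*E*K (T(K, E) = 5*E*K - 15 = -15 + 5*E*K)
G - T(N(-8), -58) = 2590/9 - (-15 + 5*(-58)*(-8)) = 2590/9 - (-15 + 2320) = 2590/9 - 1*2305 = 2590/9 - 2305 = -18155/9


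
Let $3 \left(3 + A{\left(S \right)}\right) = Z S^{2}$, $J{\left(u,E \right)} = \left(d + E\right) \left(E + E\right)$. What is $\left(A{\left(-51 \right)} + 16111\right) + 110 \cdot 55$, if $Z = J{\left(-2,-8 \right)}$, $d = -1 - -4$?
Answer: $91518$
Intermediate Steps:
$d = 3$ ($d = -1 + 4 = 3$)
$J{\left(u,E \right)} = 2 E \left(3 + E\right)$ ($J{\left(u,E \right)} = \left(3 + E\right) \left(E + E\right) = \left(3 + E\right) 2 E = 2 E \left(3 + E\right)$)
$Z = 80$ ($Z = 2 \left(-8\right) \left(3 - 8\right) = 2 \left(-8\right) \left(-5\right) = 80$)
$A{\left(S \right)} = -3 + \frac{80 S^{2}}{3}$
$\left(A{\left(-51 \right)} + 16111\right) + 110 \cdot 55 = \left(\left(-3 + \frac{80 \left(-51\right)^{2}}{3}\right) + 16111\right) + 110 \cdot 55 = \left(\left(-3 + \frac{80}{3} \cdot 2601\right) + 16111\right) + 6050 = \left(\left(-3 + 69360\right) + 16111\right) + 6050 = \left(69357 + 16111\right) + 6050 = 85468 + 6050 = 91518$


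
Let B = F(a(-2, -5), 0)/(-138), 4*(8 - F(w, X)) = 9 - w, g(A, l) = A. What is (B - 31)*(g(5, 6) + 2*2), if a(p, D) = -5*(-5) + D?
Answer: -51465/184 ≈ -279.70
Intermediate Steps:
a(p, D) = 25 + D
F(w, X) = 23/4 + w/4 (F(w, X) = 8 - (9 - w)/4 = 8 + (-9/4 + w/4) = 23/4 + w/4)
B = -43/552 (B = (23/4 + (25 - 5)/4)/(-138) = (23/4 + (1/4)*20)*(-1/138) = (23/4 + 5)*(-1/138) = (43/4)*(-1/138) = -43/552 ≈ -0.077899)
(B - 31)*(g(5, 6) + 2*2) = (-43/552 - 31)*(5 + 2*2) = -17155*(5 + 4)/552 = -17155/552*9 = -51465/184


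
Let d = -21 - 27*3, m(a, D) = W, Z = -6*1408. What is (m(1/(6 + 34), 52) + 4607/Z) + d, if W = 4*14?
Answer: -393215/8448 ≈ -46.545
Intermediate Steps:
Z = -8448
W = 56
m(a, D) = 56
d = -102 (d = -21 - 81 = -102)
(m(1/(6 + 34), 52) + 4607/Z) + d = (56 + 4607/(-8448)) - 102 = (56 + 4607*(-1/8448)) - 102 = (56 - 4607/8448) - 102 = 468481/8448 - 102 = -393215/8448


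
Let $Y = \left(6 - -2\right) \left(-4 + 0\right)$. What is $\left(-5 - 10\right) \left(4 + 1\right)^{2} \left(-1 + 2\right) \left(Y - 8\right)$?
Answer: $15000$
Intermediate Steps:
$Y = -32$ ($Y = \left(6 + 2\right) \left(-4\right) = 8 \left(-4\right) = -32$)
$\left(-5 - 10\right) \left(4 + 1\right)^{2} \left(-1 + 2\right) \left(Y - 8\right) = \left(-5 - 10\right) \left(4 + 1\right)^{2} \left(-1 + 2\right) \left(-32 - 8\right) = \left(-5 - 10\right) 5^{2} \cdot 1 \left(-40\right) = \left(-15\right) 25 \left(-40\right) = \left(-375\right) \left(-40\right) = 15000$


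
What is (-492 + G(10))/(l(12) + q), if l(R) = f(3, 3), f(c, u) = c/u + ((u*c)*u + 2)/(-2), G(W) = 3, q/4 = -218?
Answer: 978/1771 ≈ 0.55223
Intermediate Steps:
q = -872 (q = 4*(-218) = -872)
f(c, u) = -1 + c/u - c*u²/2 (f(c, u) = c/u + ((c*u)*u + 2)*(-½) = c/u + (c*u² + 2)*(-½) = c/u + (2 + c*u²)*(-½) = c/u + (-1 - c*u²/2) = -1 + c/u - c*u²/2)
l(R) = -27/2 (l(R) = (3 - 1*3 - ½*3*3³)/3 = (3 - 3 - ½*3*27)/3 = (3 - 3 - 81/2)/3 = (⅓)*(-81/2) = -27/2)
(-492 + G(10))/(l(12) + q) = (-492 + 3)/(-27/2 - 872) = -489/(-1771/2) = -489*(-2/1771) = 978/1771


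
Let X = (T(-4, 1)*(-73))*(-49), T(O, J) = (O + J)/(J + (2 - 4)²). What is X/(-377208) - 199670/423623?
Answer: -124013236129/266323307640 ≈ -0.46565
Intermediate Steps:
T(O, J) = (J + O)/(4 + J) (T(O, J) = (J + O)/(J + (-2)²) = (J + O)/(J + 4) = (J + O)/(4 + J))
X = -10731/5 (X = (((1 - 4)/(4 + 1))*(-73))*(-49) = ((-3/5)*(-73))*(-49) = (((⅕)*(-3))*(-73))*(-49) = -⅗*(-73)*(-49) = (219/5)*(-49) = -10731/5 ≈ -2146.2)
X/(-377208) - 199670/423623 = -10731/5/(-377208) - 199670/423623 = -10731/5*(-1/377208) - 199670*1/423623 = 3577/628680 - 199670/423623 = -124013236129/266323307640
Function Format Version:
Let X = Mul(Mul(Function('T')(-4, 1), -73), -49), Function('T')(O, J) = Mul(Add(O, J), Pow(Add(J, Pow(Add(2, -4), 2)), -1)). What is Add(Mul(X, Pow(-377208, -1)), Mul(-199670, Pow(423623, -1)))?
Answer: Rational(-124013236129, 266323307640) ≈ -0.46565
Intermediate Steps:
Function('T')(O, J) = Mul(Pow(Add(4, J), -1), Add(J, O)) (Function('T')(O, J) = Mul(Add(J, O), Pow(Add(J, Pow(-2, 2)), -1)) = Mul(Add(J, O), Pow(Add(J, 4), -1)) = Mul(Add(J, O), Pow(Add(4, J), -1)) = Mul(Pow(Add(4, J), -1), Add(J, O)))
X = Rational(-10731, 5) (X = Mul(Mul(Mul(Pow(Add(4, 1), -1), Add(1, -4)), -73), -49) = Mul(Mul(Mul(Pow(5, -1), -3), -73), -49) = Mul(Mul(Mul(Rational(1, 5), -3), -73), -49) = Mul(Mul(Rational(-3, 5), -73), -49) = Mul(Rational(219, 5), -49) = Rational(-10731, 5) ≈ -2146.2)
Add(Mul(X, Pow(-377208, -1)), Mul(-199670, Pow(423623, -1))) = Add(Mul(Rational(-10731, 5), Pow(-377208, -1)), Mul(-199670, Pow(423623, -1))) = Add(Mul(Rational(-10731, 5), Rational(-1, 377208)), Mul(-199670, Rational(1, 423623))) = Add(Rational(3577, 628680), Rational(-199670, 423623)) = Rational(-124013236129, 266323307640)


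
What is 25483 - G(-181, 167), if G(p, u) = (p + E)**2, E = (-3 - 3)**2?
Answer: 4458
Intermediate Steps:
E = 36 (E = (-6)**2 = 36)
G(p, u) = (36 + p)**2 (G(p, u) = (p + 36)**2 = (36 + p)**2)
25483 - G(-181, 167) = 25483 - (36 - 181)**2 = 25483 - 1*(-145)**2 = 25483 - 1*21025 = 25483 - 21025 = 4458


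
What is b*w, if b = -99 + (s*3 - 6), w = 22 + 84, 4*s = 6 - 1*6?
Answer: -11130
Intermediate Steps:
s = 0 (s = (6 - 1*6)/4 = (6 - 6)/4 = (¼)*0 = 0)
w = 106
b = -105 (b = -99 + (0*3 - 6) = -99 + (0 - 6) = -99 - 6 = -105)
b*w = -105*106 = -11130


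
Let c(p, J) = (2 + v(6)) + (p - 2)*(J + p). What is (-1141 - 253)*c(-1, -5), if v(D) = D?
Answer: -36244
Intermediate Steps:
c(p, J) = 8 + (-2 + p)*(J + p) (c(p, J) = (2 + 6) + (p - 2)*(J + p) = 8 + (-2 + p)*(J + p))
(-1141 - 253)*c(-1, -5) = (-1141 - 253)*(8 + (-1)² - 2*(-5) - 2*(-1) - 5*(-1)) = -1394*(8 + 1 + 10 + 2 + 5) = -1394*26 = -36244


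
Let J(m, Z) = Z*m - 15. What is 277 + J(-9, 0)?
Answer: 262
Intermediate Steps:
J(m, Z) = -15 + Z*m
277 + J(-9, 0) = 277 + (-15 + 0*(-9)) = 277 + (-15 + 0) = 277 - 15 = 262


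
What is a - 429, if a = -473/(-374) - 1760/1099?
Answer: -16042597/37366 ≈ -429.34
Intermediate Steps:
a = -12583/37366 (a = -473*(-1/374) - 1760*1/1099 = 43/34 - 1760/1099 = -12583/37366 ≈ -0.33675)
a - 429 = -12583/37366 - 429 = -16042597/37366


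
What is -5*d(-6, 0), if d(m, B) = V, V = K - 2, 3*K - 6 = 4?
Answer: -20/3 ≈ -6.6667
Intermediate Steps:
K = 10/3 (K = 2 + (⅓)*4 = 2 + 4/3 = 10/3 ≈ 3.3333)
V = 4/3 (V = 10/3 - 2 = 4/3 ≈ 1.3333)
d(m, B) = 4/3
-5*d(-6, 0) = -5*4/3 = -20/3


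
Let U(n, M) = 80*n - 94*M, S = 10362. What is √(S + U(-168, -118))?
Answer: √8014 ≈ 89.521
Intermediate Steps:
U(n, M) = -94*M + 80*n
√(S + U(-168, -118)) = √(10362 + (-94*(-118) + 80*(-168))) = √(10362 + (11092 - 13440)) = √(10362 - 2348) = √8014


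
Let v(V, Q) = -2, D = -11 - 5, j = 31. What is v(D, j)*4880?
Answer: -9760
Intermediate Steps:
D = -16
v(D, j)*4880 = -2*4880 = -9760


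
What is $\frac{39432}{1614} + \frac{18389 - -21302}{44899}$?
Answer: $\frac{305753107}{12077831} \approx 25.315$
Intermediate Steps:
$\frac{39432}{1614} + \frac{18389 - -21302}{44899} = 39432 \cdot \frac{1}{1614} + \left(18389 + 21302\right) \frac{1}{44899} = \frac{6572}{269} + 39691 \cdot \frac{1}{44899} = \frac{6572}{269} + \frac{39691}{44899} = \frac{305753107}{12077831}$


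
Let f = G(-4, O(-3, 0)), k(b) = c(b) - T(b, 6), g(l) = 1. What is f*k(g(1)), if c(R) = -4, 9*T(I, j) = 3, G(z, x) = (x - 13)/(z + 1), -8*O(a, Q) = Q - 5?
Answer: -143/8 ≈ -17.875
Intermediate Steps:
O(a, Q) = 5/8 - Q/8 (O(a, Q) = -(Q - 5)/8 = -(-5 + Q)/8 = 5/8 - Q/8)
G(z, x) = (-13 + x)/(1 + z)
T(I, j) = ⅓ (T(I, j) = (⅑)*3 = ⅓)
k(b) = -13/3 (k(b) = -4 - 1*⅓ = -4 - ⅓ = -13/3)
f = 33/8 (f = (-13 + (5/8 - ⅛*0))/(1 - 4) = (-13 + (5/8 + 0))/(-3) = -(-13 + 5/8)/3 = -⅓*(-99/8) = 33/8 ≈ 4.1250)
f*k(g(1)) = (33/8)*(-13/3) = -143/8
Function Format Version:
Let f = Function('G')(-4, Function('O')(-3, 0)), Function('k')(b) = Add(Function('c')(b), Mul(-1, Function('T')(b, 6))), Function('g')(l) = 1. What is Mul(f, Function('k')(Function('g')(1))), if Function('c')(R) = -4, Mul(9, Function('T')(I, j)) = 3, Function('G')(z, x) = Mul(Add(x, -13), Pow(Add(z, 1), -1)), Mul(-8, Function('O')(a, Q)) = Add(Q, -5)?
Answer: Rational(-143, 8) ≈ -17.875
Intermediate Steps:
Function('O')(a, Q) = Add(Rational(5, 8), Mul(Rational(-1, 8), Q)) (Function('O')(a, Q) = Mul(Rational(-1, 8), Add(Q, -5)) = Mul(Rational(-1, 8), Add(-5, Q)) = Add(Rational(5, 8), Mul(Rational(-1, 8), Q)))
Function('G')(z, x) = Mul(Pow(Add(1, z), -1), Add(-13, x)) (Function('G')(z, x) = Mul(Add(-13, x), Pow(Add(1, z), -1)) = Mul(Pow(Add(1, z), -1), Add(-13, x)))
Function('T')(I, j) = Rational(1, 3) (Function('T')(I, j) = Mul(Rational(1, 9), 3) = Rational(1, 3))
Function('k')(b) = Rational(-13, 3) (Function('k')(b) = Add(-4, Mul(-1, Rational(1, 3))) = Add(-4, Rational(-1, 3)) = Rational(-13, 3))
f = Rational(33, 8) (f = Mul(Pow(Add(1, -4), -1), Add(-13, Add(Rational(5, 8), Mul(Rational(-1, 8), 0)))) = Mul(Pow(-3, -1), Add(-13, Add(Rational(5, 8), 0))) = Mul(Rational(-1, 3), Add(-13, Rational(5, 8))) = Mul(Rational(-1, 3), Rational(-99, 8)) = Rational(33, 8) ≈ 4.1250)
Mul(f, Function('k')(Function('g')(1))) = Mul(Rational(33, 8), Rational(-13, 3)) = Rational(-143, 8)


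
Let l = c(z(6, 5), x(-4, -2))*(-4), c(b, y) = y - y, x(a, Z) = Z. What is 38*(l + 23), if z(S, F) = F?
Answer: 874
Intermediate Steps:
c(b, y) = 0
l = 0 (l = 0*(-4) = 0)
38*(l + 23) = 38*(0 + 23) = 38*23 = 874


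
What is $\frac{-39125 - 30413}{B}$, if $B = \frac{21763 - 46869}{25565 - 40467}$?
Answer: $- \frac{518127638}{12553} \approx -41275.0$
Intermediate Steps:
$B = \frac{12553}{7451}$ ($B = - \frac{25106}{-14902} = \left(-25106\right) \left(- \frac{1}{14902}\right) = \frac{12553}{7451} \approx 1.6847$)
$\frac{-39125 - 30413}{B} = \frac{-39125 - 30413}{\frac{12553}{7451}} = \left(-69538\right) \frac{7451}{12553} = - \frac{518127638}{12553}$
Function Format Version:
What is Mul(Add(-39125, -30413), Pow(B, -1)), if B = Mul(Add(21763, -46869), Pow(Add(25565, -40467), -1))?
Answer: Rational(-518127638, 12553) ≈ -41275.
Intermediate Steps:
B = Rational(12553, 7451) (B = Mul(-25106, Pow(-14902, -1)) = Mul(-25106, Rational(-1, 14902)) = Rational(12553, 7451) ≈ 1.6847)
Mul(Add(-39125, -30413), Pow(B, -1)) = Mul(Add(-39125, -30413), Pow(Rational(12553, 7451), -1)) = Mul(-69538, Rational(7451, 12553)) = Rational(-518127638, 12553)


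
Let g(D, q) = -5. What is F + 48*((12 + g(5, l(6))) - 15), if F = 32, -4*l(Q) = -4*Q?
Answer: -352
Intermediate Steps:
l(Q) = Q (l(Q) = -(-1)*Q = Q)
F + 48*((12 + g(5, l(6))) - 15) = 32 + 48*((12 - 5) - 15) = 32 + 48*(7 - 15) = 32 + 48*(-8) = 32 - 384 = -352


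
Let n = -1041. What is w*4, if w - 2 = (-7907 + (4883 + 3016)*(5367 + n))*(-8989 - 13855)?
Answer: -3121693547784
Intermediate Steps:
w = -780423386946 (w = 2 + (-7907 + (4883 + 3016)*(5367 - 1041))*(-8989 - 13855) = 2 + (-7907 + 7899*4326)*(-22844) = 2 + (-7907 + 34171074)*(-22844) = 2 + 34163167*(-22844) = 2 - 780423386948 = -780423386946)
w*4 = -780423386946*4 = -3121693547784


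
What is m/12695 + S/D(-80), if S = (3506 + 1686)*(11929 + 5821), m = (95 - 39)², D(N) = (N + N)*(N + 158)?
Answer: -14623833409/1980420 ≈ -7384.2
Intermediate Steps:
D(N) = 2*N*(158 + N) (D(N) = (2*N)*(158 + N) = 2*N*(158 + N))
m = 3136 (m = 56² = 3136)
S = 92158000 (S = 5192*17750 = 92158000)
m/12695 + S/D(-80) = 3136/12695 + 92158000/((2*(-80)*(158 - 80))) = 3136*(1/12695) + 92158000/((2*(-80)*78)) = 3136/12695 + 92158000/(-12480) = 3136/12695 + 92158000*(-1/12480) = 3136/12695 - 1151975/156 = -14623833409/1980420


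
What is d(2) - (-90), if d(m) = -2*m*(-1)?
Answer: 94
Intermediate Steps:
d(m) = 2*m
d(2) - (-90) = 2*2 - (-90) = 4 - 45*(-2) = 4 + 90 = 94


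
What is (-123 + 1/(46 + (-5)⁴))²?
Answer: 6811531024/450241 ≈ 15129.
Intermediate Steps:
(-123 + 1/(46 + (-5)⁴))² = (-123 + 1/(46 + 625))² = (-123 + 1/671)² = (-82532/671)² = 6811531024/450241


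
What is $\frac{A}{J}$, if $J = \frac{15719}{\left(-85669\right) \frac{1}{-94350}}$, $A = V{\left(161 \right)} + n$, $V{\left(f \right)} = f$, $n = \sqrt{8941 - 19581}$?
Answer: $\frac{13792709}{1483087650} + \frac{171338 i \sqrt{665}}{741543825} \approx 0.0093 + 0.0059584 i$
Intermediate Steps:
$n = 4 i \sqrt{665}$ ($n = \sqrt{-10640} = 4 i \sqrt{665} \approx 103.15 i$)
$A = 161 + 4 i \sqrt{665} \approx 161.0 + 103.15 i$
$J = \frac{1483087650}{85669}$ ($J = \frac{15719}{\left(-85669\right) \left(- \frac{1}{94350}\right)} = \frac{15719}{\frac{85669}{94350}} = 15719 \cdot \frac{94350}{85669} = \frac{1483087650}{85669} \approx 17312.0$)
$\frac{A}{J} = \frac{161 + 4 i \sqrt{665}}{\frac{1483087650}{85669}} = \left(161 + 4 i \sqrt{665}\right) \frac{85669}{1483087650} = \frac{13792709}{1483087650} + \frac{171338 i \sqrt{665}}{741543825}$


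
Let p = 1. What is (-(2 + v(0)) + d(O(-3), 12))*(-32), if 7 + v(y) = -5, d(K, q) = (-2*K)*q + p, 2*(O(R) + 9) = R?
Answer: -8416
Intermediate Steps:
O(R) = -9 + R/2
d(K, q) = 1 - 2*K*q (d(K, q) = (-2*K)*q + 1 = -2*K*q + 1 = 1 - 2*K*q)
v(y) = -12 (v(y) = -7 - 5 = -12)
(-(2 + v(0)) + d(O(-3), 12))*(-32) = (-(2 - 12) + (1 - 2*(-9 + (½)*(-3))*12))*(-32) = (-1*(-10) + (1 - 2*(-9 - 3/2)*12))*(-32) = (10 + (1 - 2*(-21/2)*12))*(-32) = (10 + (1 + 252))*(-32) = (10 + 253)*(-32) = 263*(-32) = -8416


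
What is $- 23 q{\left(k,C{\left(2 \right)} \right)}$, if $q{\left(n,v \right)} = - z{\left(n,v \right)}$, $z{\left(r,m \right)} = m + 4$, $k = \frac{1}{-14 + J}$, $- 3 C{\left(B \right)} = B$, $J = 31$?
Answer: $\frac{230}{3} \approx 76.667$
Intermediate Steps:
$C{\left(B \right)} = - \frac{B}{3}$
$k = \frac{1}{17}$ ($k = \frac{1}{-14 + 31} = \frac{1}{17} \approx 0.058824$)
$z{\left(r,m \right)} = 4 + m$
$q{\left(n,v \right)} = -4 - v$ ($q{\left(n,v \right)} = - (4 + v) = -4 - v$)
$- 23 q{\left(k,C{\left(2 \right)} \right)} = - 23 \left(-4 - \left(- \frac{1}{3}\right) 2\right) = - 23 \left(-4 - - \frac{2}{3}\right) = - 23 \left(-4 + \frac{2}{3}\right) = \left(-23\right) \left(- \frac{10}{3}\right) = \frac{230}{3}$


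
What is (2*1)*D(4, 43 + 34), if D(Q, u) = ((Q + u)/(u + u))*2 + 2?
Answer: 470/77 ≈ 6.1039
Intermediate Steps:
D(Q, u) = 2 + (Q + u)/u (D(Q, u) = ((Q + u)/((2*u)))*2 + 2 = ((Q + u)*(1/(2*u)))*2 + 2 = ((Q + u)/(2*u))*2 + 2 = (Q + u)/u + 2 = 2 + (Q + u)/u)
(2*1)*D(4, 43 + 34) = (2*1)*(3 + 4/(43 + 34)) = 2*(3 + 4/77) = 2*(235/77) = 470/77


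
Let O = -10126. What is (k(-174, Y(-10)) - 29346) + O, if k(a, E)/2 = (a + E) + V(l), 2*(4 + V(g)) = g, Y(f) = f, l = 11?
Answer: -39837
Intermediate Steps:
V(g) = -4 + g/2
k(a, E) = 3 + 2*E + 2*a (k(a, E) = 2*((a + E) + (-4 + (½)*11)) = 2*((E + a) + (-4 + 11/2)) = 2*((E + a) + 3/2) = 2*(3/2 + E + a) = 3 + 2*E + 2*a)
(k(-174, Y(-10)) - 29346) + O = ((3 + 2*(-10) + 2*(-174)) - 29346) - 10126 = ((3 - 20 - 348) - 29346) - 10126 = (-365 - 29346) - 10126 = -29711 - 10126 = -39837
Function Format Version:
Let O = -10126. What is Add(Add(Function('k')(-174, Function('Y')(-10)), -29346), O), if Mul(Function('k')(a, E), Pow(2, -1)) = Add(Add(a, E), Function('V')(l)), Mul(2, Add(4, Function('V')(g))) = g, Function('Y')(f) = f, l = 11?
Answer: -39837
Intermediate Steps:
Function('V')(g) = Add(-4, Mul(Rational(1, 2), g))
Function('k')(a, E) = Add(3, Mul(2, E), Mul(2, a)) (Function('k')(a, E) = Mul(2, Add(Add(a, E), Add(-4, Mul(Rational(1, 2), 11)))) = Mul(2, Add(Add(E, a), Add(-4, Rational(11, 2)))) = Mul(2, Add(Add(E, a), Rational(3, 2))) = Mul(2, Add(Rational(3, 2), E, a)) = Add(3, Mul(2, E), Mul(2, a)))
Add(Add(Function('k')(-174, Function('Y')(-10)), -29346), O) = Add(Add(Add(3, Mul(2, -10), Mul(2, -174)), -29346), -10126) = Add(Add(Add(3, -20, -348), -29346), -10126) = Add(Add(-365, -29346), -10126) = Add(-29711, -10126) = -39837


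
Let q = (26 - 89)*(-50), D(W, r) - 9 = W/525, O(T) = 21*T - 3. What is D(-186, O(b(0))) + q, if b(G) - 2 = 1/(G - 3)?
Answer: 552763/175 ≈ 3158.6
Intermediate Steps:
b(G) = 2 + 1/(-3 + G) (b(G) = 2 + 1/(G - 3) = 2 + 1/(-3 + G))
O(T) = -3 + 21*T
D(W, r) = 9 + W/525
q = 3150 (q = -63*(-50) = 3150)
D(-186, O(b(0))) + q = (9 + (1/525)*(-186)) + 3150 = (9 - 62/175) + 3150 = 1513/175 + 3150 = 552763/175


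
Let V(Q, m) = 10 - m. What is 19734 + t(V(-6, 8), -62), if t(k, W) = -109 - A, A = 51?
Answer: 19574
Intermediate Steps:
t(k, W) = -160 (t(k, W) = -109 - 1*51 = -109 - 51 = -160)
19734 + t(V(-6, 8), -62) = 19734 - 160 = 19574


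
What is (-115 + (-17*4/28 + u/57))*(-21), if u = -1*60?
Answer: 47274/19 ≈ 2488.1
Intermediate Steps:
u = -60
(-115 + (-17*4/28 + u/57))*(-21) = (-115 + (-17*4/28 - 60/57))*(-21) = (-115 + (-68*1/28 - 60*1/57))*(-21) = (-115 + (-17/7 - 20/19))*(-21) = (-115 - 463/133)*(-21) = -15758/133*(-21) = 47274/19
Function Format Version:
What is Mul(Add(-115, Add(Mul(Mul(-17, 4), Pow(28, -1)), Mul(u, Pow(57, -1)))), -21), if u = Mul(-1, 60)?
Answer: Rational(47274, 19) ≈ 2488.1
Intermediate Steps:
u = -60
Mul(Add(-115, Add(Mul(Mul(-17, 4), Pow(28, -1)), Mul(u, Pow(57, -1)))), -21) = Mul(Add(-115, Add(Mul(Mul(-17, 4), Pow(28, -1)), Mul(-60, Pow(57, -1)))), -21) = Mul(Add(-115, Add(Mul(-68, Rational(1, 28)), Mul(-60, Rational(1, 57)))), -21) = Mul(Add(-115, Add(Rational(-17, 7), Rational(-20, 19))), -21) = Mul(Add(-115, Rational(-463, 133)), -21) = Mul(Rational(-15758, 133), -21) = Rational(47274, 19)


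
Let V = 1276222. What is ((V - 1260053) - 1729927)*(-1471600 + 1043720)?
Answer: 733282773040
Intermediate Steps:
((V - 1260053) - 1729927)*(-1471600 + 1043720) = ((1276222 - 1260053) - 1729927)*(-1471600 + 1043720) = (16169 - 1729927)*(-427880) = -1713758*(-427880) = 733282773040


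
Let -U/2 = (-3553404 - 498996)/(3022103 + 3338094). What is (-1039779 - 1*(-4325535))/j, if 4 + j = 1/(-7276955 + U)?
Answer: -50691394165124169420/61710481127179 ≈ -8.2144e+5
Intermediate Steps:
U = 8104800/6360197 (U = -2*(-3553404 - 498996)/(3022103 + 3338094) = -(-8104800)/6360197 = -2*(-4052400/6360197) = 8104800/6360197 ≈ 1.2743)
j = -185131443381537/46282859255335 (j = -4 + 1/(-7276955 + 8104800/6360197) = -4 + 1/(-46282859255335/6360197) = -4 - 6360197/46282859255335 = -185131443381537/46282859255335 ≈ -4.0000)
(-1039779 - 1*(-4325535))/j = (-1039779 - 1*(-4325535))/(-185131443381537/46282859255335) = (-1039779 + 4325535)*(-46282859255335/185131443381537) = 3285756*(-46282859255335/185131443381537) = -50691394165124169420/61710481127179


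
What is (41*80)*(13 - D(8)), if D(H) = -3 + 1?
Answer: 49200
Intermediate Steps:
D(H) = -2
(41*80)*(13 - D(8)) = (41*80)*(13 - 1*(-2)) = 3280*(13 + 2) = 3280*15 = 49200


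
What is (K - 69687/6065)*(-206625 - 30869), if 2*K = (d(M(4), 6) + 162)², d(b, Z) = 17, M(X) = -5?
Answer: -23059395738377/6065 ≈ -3.8020e+9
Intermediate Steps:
K = 32041/2 (K = (17 + 162)²/2 = (½)*179² = (½)*32041 = 32041/2 ≈ 16021.)
(K - 69687/6065)*(-206625 - 30869) = (32041/2 - 69687/6065)*(-206625 - 30869) = (32041/2 - 69687*1/6065)*(-237494) = (32041/2 - 69687/6065)*(-237494) = (194189291/12130)*(-237494) = -23059395738377/6065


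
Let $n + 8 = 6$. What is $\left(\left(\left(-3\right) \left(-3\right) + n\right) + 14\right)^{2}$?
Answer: $441$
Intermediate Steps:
$n = -2$ ($n = -8 + 6 = -2$)
$\left(\left(\left(-3\right) \left(-3\right) + n\right) + 14\right)^{2} = \left(\left(\left(-3\right) \left(-3\right) - 2\right) + 14\right)^{2} = \left(\left(9 - 2\right) + 14\right)^{2} = \left(7 + 14\right)^{2} = 21^{2} = 441$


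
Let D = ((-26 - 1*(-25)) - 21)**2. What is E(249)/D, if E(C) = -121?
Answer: -1/4 ≈ -0.25000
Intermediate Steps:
D = 484 (D = ((-26 + 25) - 21)**2 = (-1 - 21)**2 = (-22)**2 = 484)
E(249)/D = -121/484 = -121*1/484 = -1/4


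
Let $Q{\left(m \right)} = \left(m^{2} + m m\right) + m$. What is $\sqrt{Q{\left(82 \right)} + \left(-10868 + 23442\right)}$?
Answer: $2 \sqrt{6526} \approx 161.57$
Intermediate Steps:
$Q{\left(m \right)} = m + 2 m^{2}$ ($Q{\left(m \right)} = \left(m^{2} + m^{2}\right) + m = 2 m^{2} + m = m + 2 m^{2}$)
$\sqrt{Q{\left(82 \right)} + \left(-10868 + 23442\right)} = \sqrt{82 \left(1 + 2 \cdot 82\right) + \left(-10868 + 23442\right)} = \sqrt{82 \left(1 + 164\right) + 12574} = \sqrt{82 \cdot 165 + 12574} = \sqrt{13530 + 12574} = \sqrt{26104} = 2 \sqrt{6526}$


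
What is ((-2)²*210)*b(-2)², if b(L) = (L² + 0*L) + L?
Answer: 3360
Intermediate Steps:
b(L) = L + L² (b(L) = (L² + 0) + L = L² + L = L + L²)
((-2)²*210)*b(-2)² = ((-2)²*210)*(-2*(1 - 2))² = (4*210)*(-2*(-1))² = 840*2² = 840*4 = 3360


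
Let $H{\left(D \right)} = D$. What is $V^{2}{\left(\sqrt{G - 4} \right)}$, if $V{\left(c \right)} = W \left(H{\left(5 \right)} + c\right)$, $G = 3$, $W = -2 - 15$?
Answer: $6936 + 2890 i \approx 6936.0 + 2890.0 i$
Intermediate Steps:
$W = -17$ ($W = -2 - 15 = -17$)
$V{\left(c \right)} = -85 - 17 c$ ($V{\left(c \right)} = - 17 \left(5 + c\right) = -85 - 17 c$)
$V^{2}{\left(\sqrt{G - 4} \right)} = \left(-85 - 17 \sqrt{3 - 4}\right)^{2} = \left(-85 - 17 \sqrt{-1}\right)^{2} = \left(-85 - 17 i\right)^{2}$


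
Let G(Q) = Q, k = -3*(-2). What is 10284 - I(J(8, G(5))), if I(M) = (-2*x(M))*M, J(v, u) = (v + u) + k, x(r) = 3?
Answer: 10398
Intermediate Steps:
k = 6
J(v, u) = 6 + u + v (J(v, u) = (v + u) + 6 = (u + v) + 6 = 6 + u + v)
I(M) = -6*M (I(M) = (-2*3)*M = -6*M)
10284 - I(J(8, G(5))) = 10284 - (-6)*(6 + 5 + 8) = 10284 - (-6)*19 = 10284 - 1*(-114) = 10284 + 114 = 10398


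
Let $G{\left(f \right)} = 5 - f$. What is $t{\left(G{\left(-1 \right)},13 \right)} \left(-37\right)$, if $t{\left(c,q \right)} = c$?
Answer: $-222$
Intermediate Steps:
$t{\left(G{\left(-1 \right)},13 \right)} \left(-37\right) = \left(5 - -1\right) \left(-37\right) = \left(5 + 1\right) \left(-37\right) = 6 \left(-37\right) = -222$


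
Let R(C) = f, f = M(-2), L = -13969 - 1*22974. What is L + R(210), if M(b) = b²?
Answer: -36939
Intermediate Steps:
L = -36943 (L = -13969 - 22974 = -36943)
f = 4 (f = (-2)² = 4)
R(C) = 4
L + R(210) = -36943 + 4 = -36939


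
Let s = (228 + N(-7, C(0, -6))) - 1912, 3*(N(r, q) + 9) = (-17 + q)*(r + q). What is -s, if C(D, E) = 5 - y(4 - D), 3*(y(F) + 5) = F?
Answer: 45836/27 ≈ 1697.6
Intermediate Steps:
y(F) = -5 + F/3
C(D, E) = 26/3 + D/3 (C(D, E) = 5 - (-5 + (4 - D)/3) = 5 - (-5 + (4/3 - D/3)) = 5 - (-11/3 - D/3) = 5 + (11/3 + D/3) = 26/3 + D/3)
N(r, q) = -9 + (-17 + q)*(q + r)/3 (N(r, q) = -9 + ((-17 + q)*(r + q))/3 = -9 + ((-17 + q)*(q + r))/3 = -9 + (-17 + q)*(q + r)/3)
s = -45836/27 (s = (228 + (-9 - 17*(26/3 + (⅓)*0)/3 - 17/3*(-7) + (26/3 + (⅓)*0)²/3 + (⅓)*(26/3 + (⅓)*0)*(-7))) - 1912 = (228 + (-9 - 17*(26/3 + 0)/3 + 119/3 + (26/3 + 0)²/3 + (⅓)*(26/3 + 0)*(-7))) - 1912 = (228 + (-9 - 17/3*26/3 + 119/3 + (26/3)²/3 + (⅓)*(26/3)*(-7))) - 1912 = (228 + (-9 - 442/9 + 119/3 + (⅓)*(676/9) - 182/9)) - 1912 = (228 + (-9 - 442/9 + 119/3 + 676/27 - 182/9)) - 1912 = (228 - 368/27) - 1912 = 5788/27 - 1912 = -45836/27 ≈ -1697.6)
-s = -1*(-45836/27) = 45836/27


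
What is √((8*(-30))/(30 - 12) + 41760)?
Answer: 2*√93930/3 ≈ 204.32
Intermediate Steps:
√((8*(-30))/(30 - 12) + 41760) = √(-240/18 + 41760) = √(-240*1/18 + 41760) = √(-40/3 + 41760) = √(125240/3) = 2*√93930/3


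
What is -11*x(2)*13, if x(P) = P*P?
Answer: -572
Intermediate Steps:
x(P) = P**2
-11*x(2)*13 = -11*2**2*13 = -11*4*13 = -44*13 = -572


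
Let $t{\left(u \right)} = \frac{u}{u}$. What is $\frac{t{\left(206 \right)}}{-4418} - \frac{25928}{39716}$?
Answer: $- \frac{28647405}{43866322} \approx -0.65306$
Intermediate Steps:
$t{\left(u \right)} = 1$
$\frac{t{\left(206 \right)}}{-4418} - \frac{25928}{39716} = 1 \frac{1}{-4418} - \frac{25928}{39716} = 1 \left(- \frac{1}{4418}\right) - \frac{6482}{9929} = - \frac{1}{4418} - \frac{6482}{9929} = - \frac{28647405}{43866322}$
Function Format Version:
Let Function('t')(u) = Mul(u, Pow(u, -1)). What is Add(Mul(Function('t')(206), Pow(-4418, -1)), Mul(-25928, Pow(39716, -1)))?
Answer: Rational(-28647405, 43866322) ≈ -0.65306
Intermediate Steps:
Function('t')(u) = 1
Add(Mul(Function('t')(206), Pow(-4418, -1)), Mul(-25928, Pow(39716, -1))) = Add(Mul(1, Pow(-4418, -1)), Mul(-25928, Pow(39716, -1))) = Add(Mul(1, Rational(-1, 4418)), Mul(-25928, Rational(1, 39716))) = Add(Rational(-1, 4418), Rational(-6482, 9929)) = Rational(-28647405, 43866322)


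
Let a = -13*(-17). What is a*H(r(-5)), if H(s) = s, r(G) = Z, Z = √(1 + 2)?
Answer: 221*√3 ≈ 382.78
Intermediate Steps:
Z = √3 ≈ 1.7320
r(G) = √3
a = 221
a*H(r(-5)) = 221*√3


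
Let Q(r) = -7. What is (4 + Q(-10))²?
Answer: 9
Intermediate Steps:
(4 + Q(-10))² = (4 - 7)² = (-3)² = 9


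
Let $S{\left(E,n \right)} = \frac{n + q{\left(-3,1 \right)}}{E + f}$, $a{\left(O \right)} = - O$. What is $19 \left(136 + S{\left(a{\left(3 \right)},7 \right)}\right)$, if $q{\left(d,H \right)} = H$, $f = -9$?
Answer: $\frac{7714}{3} \approx 2571.3$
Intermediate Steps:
$S{\left(E,n \right)} = \frac{1 + n}{-9 + E}$ ($S{\left(E,n \right)} = \frac{n + 1}{E - 9} = \frac{1 + n}{-9 + E}$)
$19 \left(136 + S{\left(a{\left(3 \right)},7 \right)}\right) = 19 \left(136 + \frac{1 + 7}{-9 - 3}\right) = 19 \left(136 + \frac{1}{-9 - 3} \cdot 8\right) = 19 \left(136 + \frac{1}{-12} \cdot 8\right) = 19 \left(136 - \frac{2}{3}\right) = 19 \cdot \frac{406}{3} = \frac{7714}{3}$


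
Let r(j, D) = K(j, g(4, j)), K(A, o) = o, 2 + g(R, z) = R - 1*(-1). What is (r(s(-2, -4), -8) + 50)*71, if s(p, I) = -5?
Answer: 3763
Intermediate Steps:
g(R, z) = -1 + R (g(R, z) = -2 + (R - 1*(-1)) = -2 + (R + 1) = -2 + (1 + R) = -1 + R)
r(j, D) = 3 (r(j, D) = -1 + 4 = 3)
(r(s(-2, -4), -8) + 50)*71 = (3 + 50)*71 = 53*71 = 3763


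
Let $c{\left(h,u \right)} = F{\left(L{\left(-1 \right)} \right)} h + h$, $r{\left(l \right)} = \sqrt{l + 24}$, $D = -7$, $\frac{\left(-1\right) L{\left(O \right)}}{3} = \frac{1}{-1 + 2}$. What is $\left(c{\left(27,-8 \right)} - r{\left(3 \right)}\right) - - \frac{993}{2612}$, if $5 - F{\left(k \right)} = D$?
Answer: $\frac{917805}{2612} - 3 \sqrt{3} \approx 346.18$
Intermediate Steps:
$L{\left(O \right)} = -3$ ($L{\left(O \right)} = - \frac{3}{-1 + 2} = - \frac{3}{1} = \left(-3\right) 1 = -3$)
$r{\left(l \right)} = \sqrt{24 + l}$
$F{\left(k \right)} = 12$ ($F{\left(k \right)} = 5 - -7 = 5 + 7 = 12$)
$c{\left(h,u \right)} = 13 h$ ($c{\left(h,u \right)} = 12 h + h = 13 h$)
$\left(c{\left(27,-8 \right)} - r{\left(3 \right)}\right) - - \frac{993}{2612} = \left(13 \cdot 27 - \sqrt{24 + 3}\right) - - \frac{993}{2612} = \left(351 - \sqrt{27}\right) - \left(-993\right) \frac{1}{2612} = \left(351 - 3 \sqrt{3}\right) - - \frac{993}{2612} = \left(351 - 3 \sqrt{3}\right) + \frac{993}{2612} = \frac{917805}{2612} - 3 \sqrt{3}$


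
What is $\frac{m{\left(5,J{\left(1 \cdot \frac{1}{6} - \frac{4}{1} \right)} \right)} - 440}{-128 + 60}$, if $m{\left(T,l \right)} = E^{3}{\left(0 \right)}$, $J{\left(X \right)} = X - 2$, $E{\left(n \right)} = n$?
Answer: $\frac{110}{17} \approx 6.4706$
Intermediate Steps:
$J{\left(X \right)} = -2 + X$
$m{\left(T,l \right)} = 0$ ($m{\left(T,l \right)} = 0^{3} = 0$)
$\frac{m{\left(5,J{\left(1 \cdot \frac{1}{6} - \frac{4}{1} \right)} \right)} - 440}{-128 + 60} = \frac{0 - 440}{-128 + 60} = - \frac{440}{-68} = \left(-440\right) \left(- \frac{1}{68}\right) = \frac{110}{17}$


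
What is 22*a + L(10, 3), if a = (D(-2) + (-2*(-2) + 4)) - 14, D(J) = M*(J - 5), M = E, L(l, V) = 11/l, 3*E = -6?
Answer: 1771/10 ≈ 177.10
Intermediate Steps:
E = -2 (E = (⅓)*(-6) = -2)
M = -2
D(J) = 10 - 2*J (D(J) = -2*(J - 5) = -2*(-5 + J) = 10 - 2*J)
a = 8 (a = ((10 - 2*(-2)) + (-2*(-2) + 4)) - 14 = ((10 + 4) + (4 + 4)) - 14 = (14 + 8) - 14 = 22 - 14 = 8)
22*a + L(10, 3) = 22*8 + 11/10 = 176 + 11*(⅒) = 176 + 11/10 = 1771/10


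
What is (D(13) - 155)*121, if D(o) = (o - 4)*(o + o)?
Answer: 9559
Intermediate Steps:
D(o) = 2*o*(-4 + o) (D(o) = (-4 + o)*(2*o) = 2*o*(-4 + o))
(D(13) - 155)*121 = (2*13*(-4 + 13) - 155)*121 = (2*13*9 - 155)*121 = (234 - 155)*121 = 79*121 = 9559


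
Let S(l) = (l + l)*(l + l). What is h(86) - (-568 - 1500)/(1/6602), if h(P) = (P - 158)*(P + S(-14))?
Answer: 13590296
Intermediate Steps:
S(l) = 4*l**2 (S(l) = (2*l)*(2*l) = 4*l**2)
h(P) = (-158 + P)*(784 + P) (h(P) = (P - 158)*(P + 4*(-14)**2) = (-158 + P)*(P + 4*196) = (-158 + P)*(P + 784) = (-158 + P)*(784 + P))
h(86) - (-568 - 1500)/(1/6602) = (-123872 + 86**2 + 626*86) - (-568 - 1500)/(1/6602) = (-123872 + 7396 + 53836) - (-2068)/1/6602 = -62640 - (-2068)*6602 = -62640 - 1*(-13652936) = -62640 + 13652936 = 13590296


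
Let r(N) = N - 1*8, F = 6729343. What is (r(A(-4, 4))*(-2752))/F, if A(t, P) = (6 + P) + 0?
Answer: -5504/6729343 ≈ -0.00081791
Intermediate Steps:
A(t, P) = 6 + P
r(N) = -8 + N (r(N) = N - 8 = -8 + N)
(r(A(-4, 4))*(-2752))/F = ((-8 + (6 + 4))*(-2752))/6729343 = ((-8 + 10)*(-2752))*(1/6729343) = (2*(-2752))*(1/6729343) = -5504*1/6729343 = -5504/6729343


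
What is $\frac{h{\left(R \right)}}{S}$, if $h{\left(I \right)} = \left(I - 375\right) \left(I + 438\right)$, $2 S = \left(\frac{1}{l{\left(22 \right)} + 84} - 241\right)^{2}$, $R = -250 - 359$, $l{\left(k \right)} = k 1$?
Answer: $\frac{420136512}{72505225} \approx 5.7946$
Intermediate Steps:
$l{\left(k \right)} = k$
$R = -609$ ($R = -250 - 359 = -609$)
$S = \frac{652547025}{22472}$ ($S = \frac{\left(\frac{1}{22 + 84} - 241\right)^{2}}{2} = \frac{\left(\frac{1}{106} - 241\right)^{2}}{2} = \frac{\left(- \frac{25545}{106}\right)^{2}}{2} = \frac{1}{2} \cdot \frac{652547025}{11236} = \frac{652547025}{22472} \approx 29038.0$)
$h{\left(I \right)} = \left(-375 + I\right) \left(438 + I\right)$
$\frac{h{\left(R \right)}}{S} = \frac{-164250 + \left(-609\right)^{2} + 63 \left(-609\right)}{\frac{652547025}{22472}} = \left(-164250 + 370881 - 38367\right) \frac{22472}{652547025} = 168264 \cdot \frac{22472}{652547025} = \frac{420136512}{72505225}$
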